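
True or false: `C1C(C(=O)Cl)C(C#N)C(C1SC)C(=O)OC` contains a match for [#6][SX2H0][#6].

True

The pattern [#6][SX2H0][#6] describes an aliphatic sulfur bridging two carbons with no H on the sulfur — a thioether.
The molecule carries a methylthio ether (-SCH3), whose atoms satisfy every constraint of the query, so the pattern matches.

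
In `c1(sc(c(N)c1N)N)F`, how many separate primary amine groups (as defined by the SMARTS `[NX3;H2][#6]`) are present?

[NX3;H2][#6] is the SMARTS for a primary amine: a trivalent nitrogen with two H attached to carbon.
The molecule carries 3 separate instances of a primary amino group (-NH2) meeting every constraint; each maps to a distinct set of atoms, giving 3 matches.

3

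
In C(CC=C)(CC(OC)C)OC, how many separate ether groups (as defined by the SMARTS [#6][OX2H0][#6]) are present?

2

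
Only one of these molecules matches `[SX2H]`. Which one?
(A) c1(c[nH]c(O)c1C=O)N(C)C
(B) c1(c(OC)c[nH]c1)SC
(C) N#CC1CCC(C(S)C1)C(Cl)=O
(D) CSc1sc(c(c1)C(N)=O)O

C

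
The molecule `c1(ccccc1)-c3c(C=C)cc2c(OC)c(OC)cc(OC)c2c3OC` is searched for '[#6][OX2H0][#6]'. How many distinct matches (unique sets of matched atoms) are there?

4

[#6][OX2H0][#6] is the SMARTS for an ether: an aliphatic oxygen bridging two carbons with no H on the oxygen.
The molecule carries 4 separate instances of a methoxy ether (-OCH3) meeting every constraint; each maps to a distinct set of atoms, giving 4 matches.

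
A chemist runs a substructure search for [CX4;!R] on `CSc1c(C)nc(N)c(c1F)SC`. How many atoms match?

3

The query [CX4;!R] means: aliphatic carbon with four total connections, not in a ring.
Check the 13 heavy atoms by environment: 1× n (aromatic, X2, in 6-ring) → no; 5× c (aromatic, X3, in 6-ring) → no; 2× S (X2, acyclic) → no; 3× C (X4, acyclic) → match; 1× F (X1, acyclic) → no; 1× N (X3, acyclic) → no.
That gives 3 matching atoms.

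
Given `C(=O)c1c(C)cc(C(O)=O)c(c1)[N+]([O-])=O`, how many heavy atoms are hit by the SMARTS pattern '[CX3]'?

2

The query [CX3] means: C with X3: aliphatic carbon with exactly 3 total connections.
Check the 15 heavy atoms by environment: 6× c (aromatic, X3) → no; 2× C (X3) → match; 3× O (X1) → no; 1× O (X2) → no; 1× N (charge +1, X3) → no; 1× O (charge -1, X1) → no; 1× C (X4) → no.
That gives 2 matching atoms.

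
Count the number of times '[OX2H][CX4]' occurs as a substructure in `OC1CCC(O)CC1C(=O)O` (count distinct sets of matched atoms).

[OX2H][CX4] is the SMARTS for an aliphatic alcohol: a hydroxyl oxygen bound to an sp3 (X4) carbon.
The molecule carries 2 separate instances of a hydroxyl group (-OH) meeting every constraint; each maps to a distinct set of atoms, giving 2 matches.

2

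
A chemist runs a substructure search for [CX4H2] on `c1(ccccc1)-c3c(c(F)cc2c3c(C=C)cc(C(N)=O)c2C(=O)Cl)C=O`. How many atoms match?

The query [CX4H2] means: sp3 carbon (X4) with exactly two hydrogens.
Check the 27 heavy atoms by environment: 9× c (aromatic, H0, X3) → no; 7× c (aromatic, H1, X3) → no; 2× C (H1, X3) → no; 1× C (H2, X3) → no; 3× O (H0, X1) → no; 1× F (H0, X1) → no; 2× C (H0, X3) → no; 1× N (H2, X3) → no; 1× Cl (H0, X1) → no.
No environment satisfies the query, so 0 matching atoms.

0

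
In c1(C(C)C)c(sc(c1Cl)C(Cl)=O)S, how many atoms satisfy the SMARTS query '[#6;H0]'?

5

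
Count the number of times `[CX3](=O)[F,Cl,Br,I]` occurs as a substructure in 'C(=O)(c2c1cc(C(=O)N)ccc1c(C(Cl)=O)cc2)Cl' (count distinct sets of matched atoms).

[CX3](=O)[F,Cl,Br,I] is the SMARTS for an acyl halide: a carbonyl carbon bonded to a halogen.
The molecule carries 2 separate instances of an acyl chloride (-C(=O)Cl) meeting every constraint; each maps to a distinct set of atoms, giving 2 matches.

2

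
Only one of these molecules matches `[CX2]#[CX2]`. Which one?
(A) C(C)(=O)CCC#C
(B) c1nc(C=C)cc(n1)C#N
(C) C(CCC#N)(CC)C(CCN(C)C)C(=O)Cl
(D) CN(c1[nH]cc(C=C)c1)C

A

[CX2]#[CX2] describes a carbon-carbon triple bond (an alkyne).
(A) contains an ethynyl group (-C#CH), which satisfies every atom and bond constraint.
(B) has a vinyl group (-CH=CH2) but the C=C is a double bond; both carbons are CX3, not CX2.
(C) has a nitrile (-C#N) but the triple bond is C#N, not C#C.
(D) has a vinyl group (-CH=CH2) but the C=C is a double bond; both carbons are CX3, not CX2.
So the answer is (A).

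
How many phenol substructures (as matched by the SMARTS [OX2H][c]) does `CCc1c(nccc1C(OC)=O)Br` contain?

0

[OX2H][c] is the SMARTS for a phenol: a hydroxyl oxygen attached to an aromatic carbon.
No fragment in the molecule satisfies every constraint, giving 0 matches.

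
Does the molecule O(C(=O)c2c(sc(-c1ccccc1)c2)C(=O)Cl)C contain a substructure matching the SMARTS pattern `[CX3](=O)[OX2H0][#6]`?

Yes

The pattern [CX3](=O)[OX2H0][#6] describes a carbonyl carbon bonded to an oxygen that is itself bonded to carbon (no H on that O) — an ester.
The molecule carries a methyl-ester group (-C(=O)OCH3), whose atoms satisfy every constraint of the query, so the pattern matches.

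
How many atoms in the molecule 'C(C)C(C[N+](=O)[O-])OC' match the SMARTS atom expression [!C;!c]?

4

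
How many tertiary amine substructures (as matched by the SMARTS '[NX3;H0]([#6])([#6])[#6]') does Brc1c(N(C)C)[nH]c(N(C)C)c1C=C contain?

[NX3;H0]([#6])([#6])[#6] is the SMARTS for a tertiary amine: a trivalent nitrogen with no H, bonded to three carbons.
The molecule carries 2 separate instances of a dimethylamino group (-N(CH3)2) meeting every constraint; each maps to a distinct set of atoms, giving 2 matches.

2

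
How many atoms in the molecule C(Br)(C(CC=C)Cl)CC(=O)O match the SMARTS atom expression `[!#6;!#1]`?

4

Check the 11 heavy atoms by environment: 7× C → no; 1× Br → match; 2× O → match; 1× Cl → match.
Summing the matching environments: 1 + 2 + 1 = 4 matching atoms.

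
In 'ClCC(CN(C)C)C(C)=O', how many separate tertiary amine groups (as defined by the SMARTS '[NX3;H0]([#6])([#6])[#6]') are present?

1

[NX3;H0]([#6])([#6])[#6] is the SMARTS for a tertiary amine: a trivalent nitrogen with no H, bonded to three carbons.
Exactly one fragment in the molecule meets all constraints, giving 1 match.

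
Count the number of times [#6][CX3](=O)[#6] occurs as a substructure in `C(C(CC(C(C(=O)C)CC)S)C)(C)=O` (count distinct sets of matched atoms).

2

[#6][CX3](=O)[#6] is the SMARTS for a ketone: a carbonyl carbon (no H) flanked by two carbons.
The molecule carries 2 separate instances of an acetyl/ketone group (-C(=O)CH3) meeting every constraint; each maps to a distinct set of atoms, giving 2 matches.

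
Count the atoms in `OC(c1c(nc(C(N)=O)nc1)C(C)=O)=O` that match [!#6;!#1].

7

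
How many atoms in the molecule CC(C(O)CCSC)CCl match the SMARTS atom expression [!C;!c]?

The query [!C;!c] means: neither aliphatic nor aromatic carbon — same as [!#6].
Check the 10 heavy atoms by environment: 7× C → no; 1× Cl → match; 1× S → match; 1× O → match.
Summing the matching environments: 1 + 1 + 1 = 3 matching atoms.

3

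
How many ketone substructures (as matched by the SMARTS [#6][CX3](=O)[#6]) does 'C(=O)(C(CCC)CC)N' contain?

[#6][CX3](=O)[#6] is the SMARTS for a ketone: a carbonyl carbon (no H) flanked by two carbons.
The molecule has a primary amide (-C(=O)NH2), but one neighbour of the carbonyl carbon is N, not C; nothing else fits, so there are 0 matches.

0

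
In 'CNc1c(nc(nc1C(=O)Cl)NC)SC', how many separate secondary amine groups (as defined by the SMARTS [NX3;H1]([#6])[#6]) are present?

2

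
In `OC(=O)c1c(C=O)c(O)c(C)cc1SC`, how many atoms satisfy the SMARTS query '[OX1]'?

2

The query [OX1] means: aliphatic oxygen with one total connection — typically a carbonyl =O or an oxide.
Check the 15 heavy atoms by environment: 6× c (aromatic, X3) → no; 2× C (X3) → no; 2× O (X1) → match; 2× O (X2) → no; 1× S (X2) → no; 2× C (X4) → no.
That gives 2 matching atoms.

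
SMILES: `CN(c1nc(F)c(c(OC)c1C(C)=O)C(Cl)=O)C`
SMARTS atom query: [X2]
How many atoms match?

2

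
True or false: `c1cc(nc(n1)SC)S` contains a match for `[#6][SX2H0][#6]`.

True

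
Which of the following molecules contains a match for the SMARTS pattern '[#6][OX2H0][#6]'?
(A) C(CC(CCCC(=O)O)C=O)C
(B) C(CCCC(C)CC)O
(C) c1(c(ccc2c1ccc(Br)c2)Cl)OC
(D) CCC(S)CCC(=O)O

C

[#6][OX2H0][#6] describes an aliphatic oxygen bridging two carbons with no H on the oxygen (an ether).
(A) has a carboxylic acid group (-C(=O)OH) but the -OH oxygen has H1; the =O is OX1, not OX2.
(B) has a hydroxyl group (-OH) but the oxygen has H1, not H0 bridging two carbons.
(C) contains a methoxy ether (-OCH3), which satisfies every atom and bond constraint.
(D) has a carboxylic acid group (-C(=O)OH) but the -OH oxygen has H1; the =O is OX1, not OX2.
So the answer is (C).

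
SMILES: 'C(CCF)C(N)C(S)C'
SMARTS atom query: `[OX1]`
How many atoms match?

0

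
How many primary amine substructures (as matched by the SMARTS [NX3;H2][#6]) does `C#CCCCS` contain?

0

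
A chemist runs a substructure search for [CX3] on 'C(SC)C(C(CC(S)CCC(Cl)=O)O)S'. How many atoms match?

1

The query [CX3] means: C with X3: aliphatic carbon with exactly 3 total connections.
Check the 15 heavy atoms by environment: 8× C (X4) → no; 3× S (X2) → no; 1× O (X2) → no; 1× C (X3) → match; 1× O (X1) → no; 1× Cl (X1) → no.
That gives 1 matching atom.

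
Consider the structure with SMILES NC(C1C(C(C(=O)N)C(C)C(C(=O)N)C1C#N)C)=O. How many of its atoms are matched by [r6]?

6

The query [r6] means: r6 matches atoms in a six-membered ring.
Check the 19 heavy atoms by environment: 6× C (in 6-ring) → match; 6× C (acyclic) → no; 4× N (acyclic) → no; 3× O (acyclic) → no.
That gives 6 matching atoms.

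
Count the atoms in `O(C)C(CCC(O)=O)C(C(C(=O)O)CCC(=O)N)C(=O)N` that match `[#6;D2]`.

The query [#6;D2] means: any carbon bonded to exactly two heavy atoms.
Check the 21 heavy atoms by environment: 4× C (D2) → match; 7× C (D3) → no; 6× O (D1) → no; 2× N (D1) → no; 1× O (D2) → no; 1× C (D1) → no.
That gives 4 matching atoms.

4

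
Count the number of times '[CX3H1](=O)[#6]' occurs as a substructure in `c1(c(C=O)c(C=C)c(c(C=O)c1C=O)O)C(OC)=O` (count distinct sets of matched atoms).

3

[CX3H1](=O)[#6] is the SMARTS for an aldehyde: an sp2 carbon with one H, double-bonded to O and single-bonded to carbon.
The molecule carries 3 separate instances of an aldehyde (-CHO) meeting every constraint; each maps to a distinct set of atoms, giving 3 matches.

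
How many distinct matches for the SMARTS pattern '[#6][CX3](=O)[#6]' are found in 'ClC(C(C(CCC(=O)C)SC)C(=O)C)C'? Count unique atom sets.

2

[#6][CX3](=O)[#6] is the SMARTS for a ketone: a carbonyl carbon (no H) flanked by two carbons.
The molecule carries 2 separate instances of an acetyl/ketone group (-C(=O)CH3) meeting every constraint; each maps to a distinct set of atoms, giving 2 matches.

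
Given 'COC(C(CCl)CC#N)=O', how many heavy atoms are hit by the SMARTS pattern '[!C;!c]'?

The query [!C;!c] means: neither aliphatic nor aromatic carbon — same as [!#6].
Check the 10 heavy atoms by environment: 6× C → no; 1× Cl → match; 2× O → match; 1× N → match.
Summing the matching environments: 1 + 2 + 1 = 4 matching atoms.

4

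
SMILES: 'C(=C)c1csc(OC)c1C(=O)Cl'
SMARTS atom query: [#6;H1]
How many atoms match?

2

Check the 12 heavy atoms by environment: 1× s (aromatic, H0) → no; 1× c (aromatic, H1) → match; 3× c (aromatic, H0) → no; 1× C (H0) → no; 2× O (H0) → no; 1× Cl (H0) → no; 1× C (H1) → match; 1× C (H2) → no; 1× C (H3) → no.
Summing the matching environments: 1 + 1 = 2 matching atoms.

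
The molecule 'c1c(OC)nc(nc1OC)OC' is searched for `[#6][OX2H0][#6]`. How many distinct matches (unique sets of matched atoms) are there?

[#6][OX2H0][#6] is the SMARTS for an ether: an aliphatic oxygen bridging two carbons with no H on the oxygen.
The molecule carries 3 separate instances of a methoxy ether (-OCH3) meeting every constraint; each maps to a distinct set of atoms, giving 3 matches.

3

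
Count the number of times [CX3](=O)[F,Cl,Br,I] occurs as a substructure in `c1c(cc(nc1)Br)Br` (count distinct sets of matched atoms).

0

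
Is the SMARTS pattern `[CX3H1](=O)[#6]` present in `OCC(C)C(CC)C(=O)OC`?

No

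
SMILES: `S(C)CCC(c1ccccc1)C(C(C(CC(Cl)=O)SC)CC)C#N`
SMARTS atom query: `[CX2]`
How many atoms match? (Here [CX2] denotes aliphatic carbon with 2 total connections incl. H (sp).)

The query [CX2] means: C with X2: aliphatic carbon with exactly 2 total connections.
Check the 24 heavy atoms by environment: 11× C (X4) → no; 6× c (aromatic, X3) → no; 2× S (X2) → no; 1× C (X2) → match; 1× N (X1) → no; 1× C (X3) → no; 1× O (X1) → no; 1× Cl (X1) → no.
That gives 1 matching atom.

1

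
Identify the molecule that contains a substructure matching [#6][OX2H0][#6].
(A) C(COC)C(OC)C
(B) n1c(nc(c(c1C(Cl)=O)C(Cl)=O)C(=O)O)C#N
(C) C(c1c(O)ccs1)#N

A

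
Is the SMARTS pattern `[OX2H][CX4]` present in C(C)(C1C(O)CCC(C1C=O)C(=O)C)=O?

The pattern [OX2H][CX4] describes a hydroxyl oxygen bound to an sp3 (X4) carbon — an aliphatic alcohol.
The molecule carries a hydroxyl group (-OH), whose atoms satisfy every constraint of the query, so the pattern matches.

Yes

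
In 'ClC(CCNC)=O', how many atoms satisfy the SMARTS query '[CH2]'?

2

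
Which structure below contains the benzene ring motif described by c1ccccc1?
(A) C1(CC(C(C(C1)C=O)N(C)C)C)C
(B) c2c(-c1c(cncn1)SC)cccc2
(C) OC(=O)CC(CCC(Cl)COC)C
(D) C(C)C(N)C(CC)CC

B

c1ccccc1 describes six aromatic carbons in a ring (a benzene ring).
(A) has a methyl group (-CH3) but no six-membered all-carbon aromatic ring is present.
(B) contains a phenyl ring, which satisfies every atom and bond constraint.
(C) has a methyl group (-CH3) but no six-membered all-carbon aromatic ring is present.
(D) has a methyl group (-CH3) but no six-membered all-carbon aromatic ring is present.
So the answer is (B).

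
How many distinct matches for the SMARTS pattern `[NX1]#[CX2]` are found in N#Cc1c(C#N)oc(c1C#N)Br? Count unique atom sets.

[NX1]#[CX2] is the SMARTS for a nitrile: a nitrogen triple-bonded to a two-connected carbon.
The molecule carries 3 separate instances of a nitrile (-C#N) meeting every constraint; each maps to a distinct set of atoms, giving 3 matches.

3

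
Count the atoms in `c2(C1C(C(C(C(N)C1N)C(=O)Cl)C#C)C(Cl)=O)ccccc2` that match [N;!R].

The query [N;!R] means: aliphatic nitrogen not in a ring.
Check the 22 heavy atoms by environment: 6× C (in 6-ring) → no; 2× N (acyclic) → match; 6× c (aromatic, in 6-ring) → no; 4× C (acyclic) → no; 2× O (acyclic) → no; 2× Cl (acyclic) → no.
That gives 2 matching atoms.

2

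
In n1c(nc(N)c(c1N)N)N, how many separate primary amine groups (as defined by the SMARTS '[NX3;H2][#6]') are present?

4

[NX3;H2][#6] is the SMARTS for a primary amine: a trivalent nitrogen with two H attached to carbon.
The molecule carries 4 separate instances of a primary amino group (-NH2) meeting every constraint; each maps to a distinct set of atoms, giving 4 matches.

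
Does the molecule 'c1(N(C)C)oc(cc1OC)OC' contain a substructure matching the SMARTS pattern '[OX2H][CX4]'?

The pattern [OX2H][CX4] describes a hydroxyl oxygen bound to an sp3 (X4) carbon — an aliphatic alcohol.
The closest candidate here is a methoxy ether (-OCH3), but the oxygen has H0 (ether), not H1. No other fragment satisfies the full query, so there is no match.

No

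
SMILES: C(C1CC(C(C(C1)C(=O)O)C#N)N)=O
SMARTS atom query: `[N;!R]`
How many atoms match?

2

The query [N;!R] means: aliphatic nitrogen not in a ring.
Check the 14 heavy atoms by environment: 6× C (in 6-ring) → no; 3× C (acyclic) → no; 2× N (acyclic) → match; 3× O (acyclic) → no.
That gives 2 matching atoms.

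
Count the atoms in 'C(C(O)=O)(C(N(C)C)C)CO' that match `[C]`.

The query [C] means: uppercase C matches aliphatic (non-aromatic) carbon only.
Check the 11 heavy atoms by environment: 7× C → match; 3× O → no; 1× N → no.
That gives 7 matching atoms.

7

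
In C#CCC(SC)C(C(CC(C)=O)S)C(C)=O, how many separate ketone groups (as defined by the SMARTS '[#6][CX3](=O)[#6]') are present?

2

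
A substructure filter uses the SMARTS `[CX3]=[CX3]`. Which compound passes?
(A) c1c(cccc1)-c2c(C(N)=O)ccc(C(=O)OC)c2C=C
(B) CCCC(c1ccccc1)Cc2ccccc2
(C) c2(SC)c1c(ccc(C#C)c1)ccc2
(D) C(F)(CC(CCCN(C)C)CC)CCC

[CX3]=[CX3] describes a non-aromatic C=C double bond between two sp2 carbons (an alkene).
(A) contains a vinyl group (-CH=CH2), which satisfies every atom and bond constraint.
(B) has an ethyl group (-CH2CH3) but its C-C bond is a single bond between CX4 carbons, not CX3=CX3.
(C) has an ethynyl group (-C#CH) but the C-C bond is a triple bond, not a double bond.
(D) has an ethyl group (-CH2CH3) but its C-C bond is a single bond between CX4 carbons, not CX3=CX3.
So the answer is (A).

A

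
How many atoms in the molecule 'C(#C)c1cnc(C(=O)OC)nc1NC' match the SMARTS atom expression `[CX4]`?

Check the 14 heavy atoms by environment: 2× n (aromatic, X2) → no; 4× c (aromatic, X3) → no; 1× C (X3) → no; 1× O (X1) → no; 1× O (X2) → no; 2× C (X4) → match; 2× C (X2) → no; 1× N (X3) → no.
That gives 2 matching atoms.

2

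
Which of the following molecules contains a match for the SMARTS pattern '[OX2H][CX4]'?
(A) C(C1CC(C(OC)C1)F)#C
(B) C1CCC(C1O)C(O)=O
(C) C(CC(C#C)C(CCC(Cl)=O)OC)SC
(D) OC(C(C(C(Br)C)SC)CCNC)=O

B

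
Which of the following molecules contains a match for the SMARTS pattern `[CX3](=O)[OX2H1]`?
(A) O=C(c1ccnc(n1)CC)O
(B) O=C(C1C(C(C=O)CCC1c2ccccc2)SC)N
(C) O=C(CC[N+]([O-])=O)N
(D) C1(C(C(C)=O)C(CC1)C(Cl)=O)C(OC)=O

A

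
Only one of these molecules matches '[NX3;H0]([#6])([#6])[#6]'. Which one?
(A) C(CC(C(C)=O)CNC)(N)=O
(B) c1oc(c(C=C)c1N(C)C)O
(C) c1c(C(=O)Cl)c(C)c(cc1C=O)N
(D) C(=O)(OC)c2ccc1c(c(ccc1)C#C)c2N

B

[NX3;H0]([#6])([#6])[#6] describes a trivalent nitrogen with no H, bonded to three carbons (a tertiary amine).
(A) has an N-methylamino group (-NHCH3) but the nitrogen still has one H (H1), not H0.
(B) contains a dimethylamino group (-N(CH3)2), which satisfies every atom and bond constraint.
(C) has a primary amino group (-NH2) but the nitrogen has H2, not H0 with three carbons.
(D) has a primary amino group (-NH2) but the nitrogen has H2, not H0 with three carbons.
So the answer is (B).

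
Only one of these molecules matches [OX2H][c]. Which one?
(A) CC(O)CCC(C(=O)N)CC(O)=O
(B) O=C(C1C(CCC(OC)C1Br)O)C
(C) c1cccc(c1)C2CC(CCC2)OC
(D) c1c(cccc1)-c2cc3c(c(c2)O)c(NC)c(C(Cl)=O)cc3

D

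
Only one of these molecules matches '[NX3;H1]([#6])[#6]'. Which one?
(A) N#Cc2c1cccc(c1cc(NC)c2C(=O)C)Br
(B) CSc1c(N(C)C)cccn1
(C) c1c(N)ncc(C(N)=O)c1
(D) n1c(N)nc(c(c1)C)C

[NX3;H1]([#6])[#6] describes a trivalent nitrogen with one H, bonded to two carbons (a secondary amine).
(A) contains an N-methylamino group (-NHCH3), which satisfies every atom and bond constraint.
(B) has a dimethylamino group (-N(CH3)2) but the nitrogen has H0, not H1.
(C) has a primary amide (-C(=O)NH2) but the -C(=O)NH2 nitrogen has H2, not H1.
(D) has a primary amino group (-NH2) but the nitrogen has H2 and only one carbon neighbour.
So the answer is (A).

A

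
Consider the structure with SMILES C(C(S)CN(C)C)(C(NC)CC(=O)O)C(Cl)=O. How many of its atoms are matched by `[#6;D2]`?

The query [#6;D2] means: any carbon bonded to exactly two heavy atoms.
Check the 17 heavy atoms by environment: 2× C (D2) → match; 5× C (D3) → no; 1× S (D1) → no; 3× O (D1) → no; 1× Cl (D1) → no; 1× N (D3) → no; 3× C (D1) → no; 1× N (D2) → no.
That gives 2 matching atoms.

2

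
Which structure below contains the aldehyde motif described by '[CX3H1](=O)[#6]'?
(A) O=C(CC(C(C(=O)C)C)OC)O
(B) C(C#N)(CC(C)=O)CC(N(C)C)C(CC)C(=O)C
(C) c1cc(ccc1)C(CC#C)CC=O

[CX3H1](=O)[#6] describes an sp2 carbon with one H, double-bonded to O and single-bonded to carbon (an aldehyde).
(A) has a carboxylic acid group (-C(=O)OH) but the carbonyl carbon has H0 and is bonded to O, not H1.
(B) has an acetyl/ketone group (-C(=O)CH3) but the carbonyl carbon has H0 (two carbon neighbours), not H1.
(C) contains an aldehyde (-CHO), which satisfies every atom and bond constraint.
So the answer is (C).

C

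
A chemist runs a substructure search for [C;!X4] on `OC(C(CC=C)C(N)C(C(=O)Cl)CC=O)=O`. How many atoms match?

5

The query [C;!X4] means: aliphatic carbon that does not have four total connections.
Check the 16 heavy atoms by environment: 5× C (X4) → no; 5× C (X3) → match; 3× O (X1) → no; 1× O (X2) → no; 1× N (X3) → no; 1× Cl (X1) → no.
That gives 5 matching atoms.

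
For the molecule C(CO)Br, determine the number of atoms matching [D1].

2

The query [D1] means: atom with exactly one heavy-atom neighbour (degree 1).
Check the 4 heavy atoms by environment: 2× C (D2) → no; 1× O (D1) → match; 1× Br (D1) → match.
Summing the matching environments: 1 + 1 = 2 matching atoms.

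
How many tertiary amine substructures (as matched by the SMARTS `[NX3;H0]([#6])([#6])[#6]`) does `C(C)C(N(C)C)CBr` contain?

[NX3;H0]([#6])([#6])[#6] is the SMARTS for a tertiary amine: a trivalent nitrogen with no H, bonded to three carbons.
Exactly one fragment in the molecule meets all constraints, giving 1 match.

1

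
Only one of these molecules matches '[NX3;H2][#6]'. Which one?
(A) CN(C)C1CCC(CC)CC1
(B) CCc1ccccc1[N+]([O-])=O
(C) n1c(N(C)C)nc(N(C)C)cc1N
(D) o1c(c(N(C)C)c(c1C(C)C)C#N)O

[NX3;H2][#6] describes a trivalent nitrogen with two H attached to carbon (a primary amine).
(A) has a dimethylamino group (-N(CH3)2) but the nitrogen has H0, not H2.
(B) has a nitro group (-[N+](=O)[O-]) but the nitrogen is [N+] with no H, not NX3H2.
(C) contains a primary amino group (-NH2), which satisfies every atom and bond constraint.
(D) has a dimethylamino group (-N(CH3)2) but the nitrogen has H0, not H2.
So the answer is (C).

C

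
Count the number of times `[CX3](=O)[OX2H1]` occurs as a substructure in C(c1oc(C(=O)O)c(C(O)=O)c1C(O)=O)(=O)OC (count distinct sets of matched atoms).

3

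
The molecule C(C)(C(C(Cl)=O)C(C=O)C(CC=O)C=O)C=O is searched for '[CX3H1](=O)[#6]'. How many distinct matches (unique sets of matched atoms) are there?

4

[CX3H1](=O)[#6] is the SMARTS for an aldehyde: an sp2 carbon with one H, double-bonded to O and single-bonded to carbon.
The molecule carries 4 separate instances of an aldehyde (-CHO) meeting every constraint; each maps to a distinct set of atoms, giving 4 matches.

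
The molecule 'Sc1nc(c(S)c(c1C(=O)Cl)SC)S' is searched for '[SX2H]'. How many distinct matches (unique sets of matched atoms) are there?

[SX2H] is the SMARTS for a thiol: an aliphatic sulfur with two connections, one being H.
The molecule carries 3 separate instances of a thiol (-SH) meeting every constraint; each maps to a distinct set of atoms, giving 3 matches.

3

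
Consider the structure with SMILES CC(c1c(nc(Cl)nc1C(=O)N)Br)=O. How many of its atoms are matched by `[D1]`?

6

The query [D1] means: atom with exactly one heavy-atom neighbour (degree 1).
Check the 14 heavy atoms by environment: 2× n (aromatic, D2) → no; 4× c (aromatic, D3) → no; 2× C (D3) → no; 2× O (D1) → match; 1× N (D1) → match; 1× C (D1) → match; 1× Cl (D1) → match; 1× Br (D1) → match.
Summing the matching environments: 2 + 1 + 1 + 1 + 1 = 6 matching atoms.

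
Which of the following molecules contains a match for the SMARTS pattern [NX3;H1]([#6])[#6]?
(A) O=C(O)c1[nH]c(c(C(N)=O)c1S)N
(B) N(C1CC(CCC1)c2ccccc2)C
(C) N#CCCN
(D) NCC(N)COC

B

[NX3;H1]([#6])[#6] describes a trivalent nitrogen with one H, bonded to two carbons (a secondary amine).
(A) has a primary amino group (-NH2) but the nitrogen has H2 and only one carbon neighbour.
(B) contains an N-methylamino group (-NHCH3), which satisfies every atom and bond constraint.
(C) has a primary amino group (-NH2) but the nitrogen has H2 and only one carbon neighbour.
(D) has a primary amino group (-NH2) but the nitrogen has H2 and only one carbon neighbour.
So the answer is (B).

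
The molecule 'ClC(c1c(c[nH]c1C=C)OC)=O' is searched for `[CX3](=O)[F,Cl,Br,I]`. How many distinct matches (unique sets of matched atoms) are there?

1

[CX3](=O)[F,Cl,Br,I] is the SMARTS for an acyl halide: a carbonyl carbon bonded to a halogen.
Exactly one fragment in the molecule meets all constraints, giving 1 match.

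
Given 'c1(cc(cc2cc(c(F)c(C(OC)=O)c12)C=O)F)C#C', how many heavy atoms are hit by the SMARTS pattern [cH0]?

The query [cH0] means: aromatic carbon with no attached hydrogen (substituted or ring-fusion).
Check the 20 heavy atoms by environment: 7× c (aromatic, H0) → match; 3× c (aromatic, H1) → no; 2× C (H0) → no; 2× C (H1) → no; 3× O (H0) → no; 2× F (H0) → no; 1× C (H3) → no.
That gives 7 matching atoms.

7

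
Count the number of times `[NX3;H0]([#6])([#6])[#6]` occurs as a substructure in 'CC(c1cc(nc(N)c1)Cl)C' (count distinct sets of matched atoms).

0

[NX3;H0]([#6])([#6])[#6] is the SMARTS for a tertiary amine: a trivalent nitrogen with no H, bonded to three carbons.
The molecule has a primary amino group (-NH2), but the nitrogen has H2, not H0 with three carbons; nothing else fits, so there are 0 matches.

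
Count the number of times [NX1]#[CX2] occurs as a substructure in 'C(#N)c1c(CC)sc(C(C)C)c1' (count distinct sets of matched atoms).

[NX1]#[CX2] is the SMARTS for a nitrile: a nitrogen triple-bonded to a two-connected carbon.
Exactly one fragment in the molecule meets all constraints, giving 1 match.

1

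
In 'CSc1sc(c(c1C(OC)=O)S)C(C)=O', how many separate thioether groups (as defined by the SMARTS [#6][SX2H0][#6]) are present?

[#6][SX2H0][#6] is the SMARTS for a thioether: an aliphatic sulfur bridging two carbons with no H on the sulfur.
Exactly one fragment in the molecule meets all constraints, giving 1 match.

1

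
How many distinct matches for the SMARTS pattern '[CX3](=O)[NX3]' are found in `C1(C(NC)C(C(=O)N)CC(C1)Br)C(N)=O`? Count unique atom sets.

2

[CX3](=O)[NX3] is the SMARTS for an amide: a carbonyl carbon bonded to a trivalent nitrogen.
The molecule carries 2 separate instances of a primary amide (-C(=O)NH2) meeting every constraint; each maps to a distinct set of atoms, giving 2 matches.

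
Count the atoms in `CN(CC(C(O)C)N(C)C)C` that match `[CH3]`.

5

Check the 11 heavy atoms by environment: 5× C (H3) → match; 2× C (H1) → no; 1× C (H2) → no; 2× N (H0) → no; 1× O (H1) → no.
That gives 5 matching atoms.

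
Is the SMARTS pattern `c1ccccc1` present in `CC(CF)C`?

No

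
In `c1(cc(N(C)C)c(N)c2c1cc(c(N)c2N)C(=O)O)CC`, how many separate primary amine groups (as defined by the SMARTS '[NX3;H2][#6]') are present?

3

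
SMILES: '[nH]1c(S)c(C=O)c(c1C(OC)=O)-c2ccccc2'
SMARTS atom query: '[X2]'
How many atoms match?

2

The query [X2] means: any atom with exactly two total connections (bonds + H).
Check the 18 heavy atoms by environment: 1× n (aromatic, X3) → no; 10× c (aromatic, X3) → no; 2× C (X3) → no; 2× O (X1) → no; 1× O (X2) → match; 1× C (X4) → no; 1× S (X2) → match.
Summing the matching environments: 1 + 1 = 2 matching atoms.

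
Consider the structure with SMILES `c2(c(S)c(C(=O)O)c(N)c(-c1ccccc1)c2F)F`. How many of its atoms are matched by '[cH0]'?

7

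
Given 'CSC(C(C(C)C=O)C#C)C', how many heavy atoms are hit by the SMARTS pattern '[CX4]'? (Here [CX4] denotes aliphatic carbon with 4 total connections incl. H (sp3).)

6

Check the 11 heavy atoms by environment: 6× C (X4) → match; 2× C (X2) → no; 1× C (X3) → no; 1× O (X1) → no; 1× S (X2) → no.
That gives 6 matching atoms.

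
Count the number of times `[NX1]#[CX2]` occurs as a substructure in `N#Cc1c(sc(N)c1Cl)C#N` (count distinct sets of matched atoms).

2

[NX1]#[CX2] is the SMARTS for a nitrile: a nitrogen triple-bonded to a two-connected carbon.
The molecule carries 2 separate instances of a nitrile (-C#N) meeting every constraint; each maps to a distinct set of atoms, giving 2 matches.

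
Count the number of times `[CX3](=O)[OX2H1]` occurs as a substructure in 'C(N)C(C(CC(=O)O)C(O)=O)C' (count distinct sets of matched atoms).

2

[CX3](=O)[OX2H1] is the SMARTS for a carboxylic acid: an sp2 carbon double-bonded to O and single-bonded to an -OH oxygen.
The molecule carries 2 separate instances of a carboxylic acid group (-C(=O)OH) meeting every constraint; each maps to a distinct set of atoms, giving 2 matches.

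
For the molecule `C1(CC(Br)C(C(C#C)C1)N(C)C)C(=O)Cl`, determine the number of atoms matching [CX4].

8

The query [CX4] means: C with X4: aliphatic carbon with exactly 4 total connections (bonds + H).
Check the 15 heavy atoms by environment: 8× C (X4) → match; 1× C (X3) → no; 1× O (X1) → no; 1× Cl (X1) → no; 2× C (X2) → no; 1× N (X3) → no; 1× Br (X1) → no.
That gives 8 matching atoms.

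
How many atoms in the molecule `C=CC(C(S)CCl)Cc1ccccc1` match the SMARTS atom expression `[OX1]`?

0

Check the 14 heavy atoms by environment: 4× C (X4) → no; 6× c (aromatic, X3) → no; 2× C (X3) → no; 1× Cl (X1) → no; 1× S (X2) → no.
No environment satisfies the query, so 0 matching atoms.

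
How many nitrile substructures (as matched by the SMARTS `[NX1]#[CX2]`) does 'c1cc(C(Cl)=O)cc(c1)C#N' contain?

1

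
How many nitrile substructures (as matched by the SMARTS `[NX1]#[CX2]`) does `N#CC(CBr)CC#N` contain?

[NX1]#[CX2] is the SMARTS for a nitrile: a nitrogen triple-bonded to a two-connected carbon.
The molecule carries 2 separate instances of a nitrile (-C#N) meeting every constraint; each maps to a distinct set of atoms, giving 2 matches.

2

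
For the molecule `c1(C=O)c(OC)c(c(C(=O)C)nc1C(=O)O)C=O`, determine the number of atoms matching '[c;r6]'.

5

Check the 18 heavy atoms by environment: 1× n (aromatic, in 6-ring) → no; 5× c (aromatic, in 6-ring) → match; 6× C (acyclic) → no; 6× O (acyclic) → no.
That gives 5 matching atoms.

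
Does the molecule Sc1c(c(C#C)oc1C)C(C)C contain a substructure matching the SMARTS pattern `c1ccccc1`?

No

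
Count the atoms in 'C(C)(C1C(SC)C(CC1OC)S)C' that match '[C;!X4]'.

Check the 13 heavy atoms by environment: 10× C (X4) → no; 2× S (X2) → no; 1× O (X2) → no.
No environment satisfies the query, so 0 matching atoms.

0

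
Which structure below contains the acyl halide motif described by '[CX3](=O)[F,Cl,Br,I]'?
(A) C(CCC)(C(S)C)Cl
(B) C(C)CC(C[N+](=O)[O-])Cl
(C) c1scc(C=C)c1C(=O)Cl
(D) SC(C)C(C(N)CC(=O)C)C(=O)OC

[CX3](=O)[F,Cl,Br,I] describes a carbonyl carbon bonded to a halogen (an acyl halide).
(A) has a chloro substituent but the Cl is not on a carbonyl carbon.
(B) has a chloro substituent but the Cl is not on a carbonyl carbon.
(C) contains an acyl chloride (-C(=O)Cl), which satisfies every atom and bond constraint.
(D) has a methyl-ester group (-C(=O)OCH3) but the carbonyl is bonded to -O-C, not to a halogen.
So the answer is (C).

C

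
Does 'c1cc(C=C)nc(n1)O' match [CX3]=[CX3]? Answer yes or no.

Yes

The pattern [CX3]=[CX3] describes a non-aromatic C=C double bond between two sp2 carbons — an alkene.
The molecule carries a vinyl group (-CH=CH2), whose atoms satisfy every constraint of the query, so the pattern matches.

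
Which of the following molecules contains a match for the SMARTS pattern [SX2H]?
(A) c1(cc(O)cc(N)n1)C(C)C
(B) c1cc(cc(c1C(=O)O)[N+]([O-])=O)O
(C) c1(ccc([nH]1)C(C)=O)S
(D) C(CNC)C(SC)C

C

[SX2H] describes an aliphatic sulfur with two connections, one being H (a thiol).
(A) has a hydroxyl group (-OH) but it is an -OH, not an -SH.
(B) has a hydroxyl group (-OH) but it is an -OH, not an -SH.
(C) contains a thiol (-SH), which satisfies every atom and bond constraint.
(D) has a methylthio ether (-SCH3) but the sulfur has H0 (bonded to two carbons), not H1.
So the answer is (C).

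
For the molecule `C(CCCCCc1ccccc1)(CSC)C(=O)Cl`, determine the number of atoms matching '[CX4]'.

The query [CX4] means: C with X4: aliphatic carbon with exactly 4 total connections (bonds + H).
Check the 18 heavy atoms by environment: 8× C (X4) → match; 1× S (X2) → no; 6× c (aromatic, X3) → no; 1× C (X3) → no; 1× O (X1) → no; 1× Cl (X1) → no.
That gives 8 matching atoms.

8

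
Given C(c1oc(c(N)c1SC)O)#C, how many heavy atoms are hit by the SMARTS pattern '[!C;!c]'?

4

The query [!C;!c] means: neither aliphatic nor aromatic carbon — same as [!#6].
Check the 11 heavy atoms by environment: 1× o (aromatic) → match; 4× c (aromatic) → no; 1× S → match; 3× C → no; 1× O → match; 1× N → match.
Summing the matching environments: 1 + 1 + 1 + 1 = 4 matching atoms.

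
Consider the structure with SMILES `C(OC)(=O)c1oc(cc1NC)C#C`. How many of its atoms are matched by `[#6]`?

9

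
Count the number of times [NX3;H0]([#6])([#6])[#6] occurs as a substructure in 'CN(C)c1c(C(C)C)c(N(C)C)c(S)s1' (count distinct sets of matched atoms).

2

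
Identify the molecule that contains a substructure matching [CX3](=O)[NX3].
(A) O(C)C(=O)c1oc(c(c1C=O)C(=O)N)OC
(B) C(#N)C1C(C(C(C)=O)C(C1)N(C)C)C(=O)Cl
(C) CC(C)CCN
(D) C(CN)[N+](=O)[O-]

[CX3](=O)[NX3] describes a carbonyl carbon bonded to a trivalent nitrogen (an amide).
(A) contains a primary amide (-C(=O)NH2), which satisfies every atom and bond constraint.
(B) has a nitrile (-C#N) but the nitrile N is NX1 (triple-bonded), not NX3.
(C) has a primary amino group (-NH2) but the -NH2 is not attached to a carbonyl carbon.
(D) has a primary amino group (-NH2) but the -NH2 is not attached to a carbonyl carbon.
So the answer is (A).

A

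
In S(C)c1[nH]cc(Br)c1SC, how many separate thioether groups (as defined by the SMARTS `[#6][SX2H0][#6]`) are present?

[#6][SX2H0][#6] is the SMARTS for a thioether: an aliphatic sulfur bridging two carbons with no H on the sulfur.
The molecule carries 2 separate instances of a methylthio ether (-SCH3) meeting every constraint; each maps to a distinct set of atoms, giving 2 matches.

2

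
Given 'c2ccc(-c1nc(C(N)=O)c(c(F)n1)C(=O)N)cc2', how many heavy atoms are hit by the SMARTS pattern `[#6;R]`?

10

The query [#6;R] means: carbon that is part of a ring.
Check the 19 heavy atoms by environment: 2× n (aromatic, in 6-ring) → no; 10× c (aromatic, in 6-ring) → match; 2× C (acyclic) → no; 2× O (acyclic) → no; 2× N (acyclic) → no; 1× F (acyclic) → no.
That gives 10 matching atoms.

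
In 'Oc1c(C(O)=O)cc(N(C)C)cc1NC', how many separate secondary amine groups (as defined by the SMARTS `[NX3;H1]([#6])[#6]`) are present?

[NX3;H1]([#6])[#6] is the SMARTS for a secondary amine: a trivalent nitrogen with one H, bonded to two carbons.
Exactly one fragment in the molecule meets all constraints, giving 1 match.

1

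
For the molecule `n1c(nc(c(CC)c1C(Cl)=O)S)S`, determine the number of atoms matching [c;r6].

4

The query [c;r6] means: aromatic carbon that belongs to a six-membered ring.
Check the 13 heavy atoms by environment: 2× n (aromatic, in 6-ring) → no; 4× c (aromatic, in 6-ring) → match; 2× S (acyclic) → no; 3× C (acyclic) → no; 1× O (acyclic) → no; 1× Cl (acyclic) → no.
That gives 4 matching atoms.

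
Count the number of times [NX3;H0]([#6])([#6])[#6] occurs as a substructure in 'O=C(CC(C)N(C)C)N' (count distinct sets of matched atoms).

1

[NX3;H0]([#6])([#6])[#6] is the SMARTS for a tertiary amine: a trivalent nitrogen with no H, bonded to three carbons.
Exactly one fragment in the molecule meets all constraints, giving 1 match.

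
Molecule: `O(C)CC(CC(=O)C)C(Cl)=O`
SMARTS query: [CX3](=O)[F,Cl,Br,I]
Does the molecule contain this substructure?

Yes

The pattern [CX3](=O)[F,Cl,Br,I] describes a carbonyl carbon bonded to a halogen — an acyl halide.
The molecule carries an acyl chloride (-C(=O)Cl), whose atoms satisfy every constraint of the query, so the pattern matches.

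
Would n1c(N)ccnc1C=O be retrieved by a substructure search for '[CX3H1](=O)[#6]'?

The pattern [CX3H1](=O)[#6] describes an sp2 carbon with one H, double-bonded to O and single-bonded to carbon — an aldehyde.
The molecule carries an aldehyde (-CHO), whose atoms satisfy every constraint of the query, so the pattern matches.

Yes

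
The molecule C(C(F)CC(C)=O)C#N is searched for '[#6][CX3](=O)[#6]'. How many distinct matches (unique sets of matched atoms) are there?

1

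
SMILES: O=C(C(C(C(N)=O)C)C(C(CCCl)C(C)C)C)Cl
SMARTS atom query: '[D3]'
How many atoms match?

The query [D3] means: atom with exactly three heavy-atom neighbours.
Check the 18 heavy atoms by environment: 4× C (D1) → no; 7× C (D3) → match; 2× C (D2) → no; 2× O (D1) → no; 1× N (D1) → no; 2× Cl (D1) → no.
That gives 7 matching atoms.

7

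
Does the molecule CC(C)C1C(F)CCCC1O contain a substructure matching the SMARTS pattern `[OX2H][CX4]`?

The pattern [OX2H][CX4] describes a hydroxyl oxygen bound to an sp3 (X4) carbon — an aliphatic alcohol.
The molecule carries a hydroxyl group (-OH), whose atoms satisfy every constraint of the query, so the pattern matches.

Yes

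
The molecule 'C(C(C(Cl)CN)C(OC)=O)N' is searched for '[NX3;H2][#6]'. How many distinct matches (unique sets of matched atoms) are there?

2

[NX3;H2][#6] is the SMARTS for a primary amine: a trivalent nitrogen with two H attached to carbon.
The molecule carries 2 separate instances of a primary amino group (-NH2) meeting every constraint; each maps to a distinct set of atoms, giving 2 matches.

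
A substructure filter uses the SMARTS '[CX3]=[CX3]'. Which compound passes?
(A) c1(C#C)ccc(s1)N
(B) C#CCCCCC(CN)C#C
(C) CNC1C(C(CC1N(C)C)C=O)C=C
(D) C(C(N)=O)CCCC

C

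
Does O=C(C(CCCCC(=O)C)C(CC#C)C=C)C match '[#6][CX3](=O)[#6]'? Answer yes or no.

Yes

The pattern [#6][CX3](=O)[#6] describes a carbonyl carbon (no H) flanked by two carbons — a ketone.
The molecule carries an acetyl/ketone group (-C(=O)CH3), whose atoms satisfy every constraint of the query, so the pattern matches.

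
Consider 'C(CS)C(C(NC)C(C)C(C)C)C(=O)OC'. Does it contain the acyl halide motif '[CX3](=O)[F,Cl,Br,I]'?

The pattern [CX3](=O)[F,Cl,Br,I] describes a carbonyl carbon bonded to a halogen — an acyl halide.
The closest candidate here is a methyl-ester group (-C(=O)OCH3), but the carbonyl is bonded to -O-C, not to a halogen. No other fragment satisfies the full query, so there is no match.

No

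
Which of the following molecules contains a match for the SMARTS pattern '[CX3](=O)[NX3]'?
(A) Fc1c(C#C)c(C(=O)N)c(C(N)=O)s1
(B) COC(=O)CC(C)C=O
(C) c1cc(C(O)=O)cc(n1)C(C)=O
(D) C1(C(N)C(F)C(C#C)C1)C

[CX3](=O)[NX3] describes a carbonyl carbon bonded to a trivalent nitrogen (an amide).
(A) contains a primary amide (-C(=O)NH2), which satisfies every atom and bond constraint.
(B) has a methyl-ester group (-C(=O)OCH3) but the carbonyl is bonded to O, not to an NX3 nitrogen.
(C) has a carboxylic acid group (-C(=O)OH) but the carbonyl is bonded to O, not to an NX3 nitrogen.
(D) has a primary amino group (-NH2) but the -NH2 is not attached to a carbonyl carbon.
So the answer is (A).

A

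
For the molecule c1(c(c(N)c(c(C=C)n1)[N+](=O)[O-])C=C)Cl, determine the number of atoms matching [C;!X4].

4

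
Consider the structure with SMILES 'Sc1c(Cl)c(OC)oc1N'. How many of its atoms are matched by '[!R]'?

5

The query [!R] means: !R matches any atom not in a ring.
Check the 10 heavy atoms by environment: 1× o (aromatic, in 5-ring) → no; 4× c (aromatic, in 5-ring) → no; 1× O (acyclic) → match; 1× C (acyclic) → match; 1× S (acyclic) → match; 1× Cl (acyclic) → match; 1× N (acyclic) → match.
Summing the matching environments: 1 + 1 + 1 + 1 + 1 = 5 matching atoms.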